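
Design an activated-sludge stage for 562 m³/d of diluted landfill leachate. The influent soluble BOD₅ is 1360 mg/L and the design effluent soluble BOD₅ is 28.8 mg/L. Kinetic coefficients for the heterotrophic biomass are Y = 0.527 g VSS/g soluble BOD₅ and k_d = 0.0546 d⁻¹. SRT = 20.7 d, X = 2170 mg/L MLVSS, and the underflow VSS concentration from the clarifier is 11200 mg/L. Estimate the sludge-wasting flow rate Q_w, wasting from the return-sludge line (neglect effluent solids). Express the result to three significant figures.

From the SRT design equation V = Y Q (S₀−S) θ_c / [X (1 + k_d θ_c)] = 0.527 × 562 × (1360 − 28.8) × 20.7 / [2170 × (1 + 0.0546 × 20.7)] = 8.16×10^6 / 4623 = 1766 m³.
Q_w = (V·X)/(θ_c X_r) = 1766 × 2170 / (20.7 × 11200) = 16.53 m³/d.

Q_w ≈ 16.5 m³/d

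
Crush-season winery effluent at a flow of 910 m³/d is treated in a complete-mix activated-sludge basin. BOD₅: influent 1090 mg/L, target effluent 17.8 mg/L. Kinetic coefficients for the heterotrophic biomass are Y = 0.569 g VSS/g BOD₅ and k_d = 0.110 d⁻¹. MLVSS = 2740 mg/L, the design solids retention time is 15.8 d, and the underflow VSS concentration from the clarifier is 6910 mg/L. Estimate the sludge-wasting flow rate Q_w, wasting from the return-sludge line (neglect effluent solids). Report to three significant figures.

Q_w ≈ 29.3 m³/d

From the SRT design equation V = Y Q (S₀−S) θ_c / [X (1 + k_d θ_c)] = 0.569 × 910 × (1090 − 17.8) × 15.8 / [2740 × (1 + 0.110 × 15.8)] = 8.77×10^6 / 7502 = 1169 m³.
Wasting from the return line (neglecting effluent solids): Q_w = V·X / (θ_c·X_r) = 1169 × 2740 / (15.8 × 6910) = 29.34 m³/d.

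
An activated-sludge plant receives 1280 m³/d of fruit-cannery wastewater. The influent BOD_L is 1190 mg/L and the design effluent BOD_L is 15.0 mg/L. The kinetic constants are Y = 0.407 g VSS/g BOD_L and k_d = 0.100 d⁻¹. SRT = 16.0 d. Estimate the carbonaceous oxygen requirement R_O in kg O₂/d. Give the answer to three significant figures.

R_O ≈ 1170 kg O₂/d

Observed yield with endogenous decay: Y_obs = Y / (1 + k_d·θ_c) = 0.407 / (1 + 0.100 × 16.0) = 0.407 / 2.600 = 0.1565 g VSS/g BOD_L.
ΔS = 1190 − 15.0 = 1175 mg/L, so the substrate removal rate is 1280 × 1175/1000 = 1504 kg BOD_L/d.
P_X = Y_obs·Q·(S₀ − S) = 0.1565 × 1504 = 235.4 kg VSS/d.
R_O = Q·(S₀ − S) − 1.42·P_X = 1504 − 1.42 × 235.4 = 1170 kg O₂/d.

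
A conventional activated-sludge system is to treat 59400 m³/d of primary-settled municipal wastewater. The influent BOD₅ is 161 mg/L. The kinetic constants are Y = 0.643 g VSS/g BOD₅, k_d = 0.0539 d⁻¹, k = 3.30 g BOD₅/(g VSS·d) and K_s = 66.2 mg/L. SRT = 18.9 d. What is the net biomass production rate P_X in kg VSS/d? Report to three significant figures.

P_X ≈ 2980 kg VSS/d

From the Monod/SRT balance for a CMAS, S = K_s·(1+k_d θ_c)/[θ_c·(Y k − k_d) − 1] = 66.2 × (1 + 0.0539 × 18.9) / [18.9 × (0.643 × 3.30 − 0.0539) − 1] = 133.6 / 38.09 = 3.509 mg/L.
Observed yield with endogenous decay: Y_obs = Y / (1 + k_d·θ_c) = 0.643 / (1 + 0.0539 × 18.9) = 0.643 / 2.019 = 0.3185 g VSS/g BOD₅.
Mass of BOD₅ removed per day: Q(S₀ − S) = 59400 × 157.5 g/m³ = 9355 kg/d.
P_X = Y_obs · Q(S₀ − S) = 0.3185 × 9355 = 2980 kg VSS/d.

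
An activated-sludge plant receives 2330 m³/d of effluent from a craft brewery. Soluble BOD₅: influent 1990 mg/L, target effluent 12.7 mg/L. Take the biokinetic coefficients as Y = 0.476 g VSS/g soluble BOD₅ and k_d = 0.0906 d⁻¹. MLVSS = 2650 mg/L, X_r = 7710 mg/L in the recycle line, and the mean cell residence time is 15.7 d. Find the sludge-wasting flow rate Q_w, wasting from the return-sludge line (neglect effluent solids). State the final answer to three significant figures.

Q_w ≈ 117 m³/d

Rearranging the biomass balance for a CMAS with decay, V = Y·Q·ΔS·θ_c / [X·(1+k_d θ_c)] = 0.476 × 2330 × (1990 − 12.7) × 15.7 / [2650 × (1 + 0.0906 × 15.7)] = 3.44×10^7 / 6419 = 5363 m³.
θ_c = V·X/(Q_w·X_r) when wasting from the recycle, so Q_w = V·X/(θ_c·X_r) = 5363 × 2650 / (15.7 × 7710) = 117.4 m³/d.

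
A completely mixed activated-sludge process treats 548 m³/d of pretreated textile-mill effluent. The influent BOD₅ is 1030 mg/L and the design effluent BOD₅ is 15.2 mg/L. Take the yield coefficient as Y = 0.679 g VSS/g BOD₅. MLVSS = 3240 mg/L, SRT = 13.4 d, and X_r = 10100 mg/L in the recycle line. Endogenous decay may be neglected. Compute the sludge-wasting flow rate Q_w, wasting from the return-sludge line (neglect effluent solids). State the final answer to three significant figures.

Q_w ≈ 37.4 m³/d

Biomass mass balance (decay neglected): V·X = Y·Q·(S₀ − S)·θ_c, so V = 0.679 × 548 × (1030 − 15.2) × 13.4 / 3240 = 1562 m³.
Wasting from the return line (neglecting effluent solids): Q_w = V·X / (θ_c·X_r) = 1562 × 3240 / (13.4 × 10100) = 37.39 m³/d.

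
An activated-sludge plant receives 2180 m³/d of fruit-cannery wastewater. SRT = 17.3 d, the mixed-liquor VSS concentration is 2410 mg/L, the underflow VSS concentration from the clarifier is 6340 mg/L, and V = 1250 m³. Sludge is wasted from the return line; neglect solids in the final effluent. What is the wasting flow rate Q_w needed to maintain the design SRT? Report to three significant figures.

Wasting from the return line (neglecting effluent solids): Q_w = V·X / (θ_c·X_r) = 1250 × 2410 / (17.3 × 6340) = 27.47 m³/d.

Q_w ≈ 27.5 m³/d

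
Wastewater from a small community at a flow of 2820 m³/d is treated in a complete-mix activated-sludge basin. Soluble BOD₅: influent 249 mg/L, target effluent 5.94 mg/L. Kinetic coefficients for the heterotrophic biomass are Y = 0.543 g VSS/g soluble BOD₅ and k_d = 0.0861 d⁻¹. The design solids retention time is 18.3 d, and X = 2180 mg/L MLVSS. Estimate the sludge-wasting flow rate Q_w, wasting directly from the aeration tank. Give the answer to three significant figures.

Steady-state biomass mass balance: V·X·(1 + k_d·θ_c) = Y·Q·(S₀ − S)·θ_c, so V = 0.543 × 2820 × (249 − 5.94) × 18.3 / [2180 × (1 + 0.0861 × 18.3)] = 6.81×10^6 / 5615 = 1213 m³.
With mixed-liquor wasting, θ_c = V/Q_w, so Q_w = V/θ_c = 1213/18.3 = 66.29 m³/d.

Q_w ≈ 66.3 m³/d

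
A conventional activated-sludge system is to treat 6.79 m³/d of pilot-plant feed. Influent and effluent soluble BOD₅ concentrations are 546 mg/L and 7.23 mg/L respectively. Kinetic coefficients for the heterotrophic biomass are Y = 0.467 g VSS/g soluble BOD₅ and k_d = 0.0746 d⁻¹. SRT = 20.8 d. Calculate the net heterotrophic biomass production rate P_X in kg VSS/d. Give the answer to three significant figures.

P_X ≈ 0.670 kg VSS/d

The observed yield is Y_obs = Y/(1 + k_d·θ_c) = 0.467 / (1 + 0.0746 × 20.8) = 0.467 / 2.552 = 0.1830 g VSS per g soluble BOD₅ removed.
Mass of soluble BOD₅ removed per day: Q(S₀ − S) = 6.79 × 538.8 g/m³ = 3.658 kg/d.
Net biomass production P_X = Y_obs × Q·(S₀ − S) = 0.1830 × 3.658 = 0.6695 kg VSS/d.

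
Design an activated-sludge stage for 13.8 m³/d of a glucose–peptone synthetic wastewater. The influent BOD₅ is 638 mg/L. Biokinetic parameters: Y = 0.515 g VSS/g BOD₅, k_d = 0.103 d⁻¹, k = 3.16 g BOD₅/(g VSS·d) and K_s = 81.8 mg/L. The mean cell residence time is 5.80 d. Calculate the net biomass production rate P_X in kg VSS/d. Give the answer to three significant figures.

P_X ≈ 2.76 kg VSS/d

For a completely mixed reactor with recycle the Lawrence–McCarty relation gives S = K_s·(1 + k_d·θ_c) / [θ_c·(Y·k − k_d) − 1] = 81.8 × (1 + 0.103 × 5.80) / [5.80 × (0.515 × 3.16 − 0.103) − 1] = 130.7 / 7.842 = 16.66 mg/L.
Correct the yield for decay: Y_obs = Y/(1 + k_d θ_c) = 0.515 / (1 + 0.103 × 5.80) = 0.515 / 1.597 = 0.3224.
Mass of BOD₅ removed per day: Q(S₀ − S) = 13.8 × 621.3 g/m³ = 8.574 kg/d.
Biomass produced: P_X = Y_obs·Q·ΔS = 0.3224 × 8.574 ≈ 2.764 kg VSS/d.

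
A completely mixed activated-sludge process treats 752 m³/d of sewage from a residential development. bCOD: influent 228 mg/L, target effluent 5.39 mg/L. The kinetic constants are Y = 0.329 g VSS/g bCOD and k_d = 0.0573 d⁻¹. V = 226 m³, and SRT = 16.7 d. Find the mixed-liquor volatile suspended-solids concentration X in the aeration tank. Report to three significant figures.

X = Y·Q·ΔS·θ_c / [V·(1 + k_d θ_c)] = 0.329 × 752 × (228 − 5.39) × 16.7 / [226 × (1 + 0.0573 × 16.7)] = 2080 mg/L.

X ≈ 2080 mg/L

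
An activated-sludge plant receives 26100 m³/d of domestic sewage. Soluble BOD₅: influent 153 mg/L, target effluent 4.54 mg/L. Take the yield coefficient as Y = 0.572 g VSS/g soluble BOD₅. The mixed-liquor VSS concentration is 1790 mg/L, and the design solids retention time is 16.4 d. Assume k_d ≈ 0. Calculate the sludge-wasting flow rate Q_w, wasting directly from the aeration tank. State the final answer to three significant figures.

Q_w ≈ 1240 m³/d

With k_d = 0 the design equation reduces to V = Y Q (S₀−S) θ_c / X = 0.572 × 26100 × (153 − 4.54) × 16.4 / 1790 = 20307 m³.
Wasting from the aeration tank: Q_w = V / θ_c = 20307 / 16.4 = 1238 m³/d.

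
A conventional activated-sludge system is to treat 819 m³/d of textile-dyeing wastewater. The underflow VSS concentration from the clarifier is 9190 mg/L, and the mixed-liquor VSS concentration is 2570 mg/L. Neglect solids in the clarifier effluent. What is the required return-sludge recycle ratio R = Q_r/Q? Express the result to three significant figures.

Solids balance on the clarifier gives (1+R)X = R·X_r, so R = X/(X_r − X) = 2570 / (9190 − 2570) = 0.3882.

R ≈ 0.388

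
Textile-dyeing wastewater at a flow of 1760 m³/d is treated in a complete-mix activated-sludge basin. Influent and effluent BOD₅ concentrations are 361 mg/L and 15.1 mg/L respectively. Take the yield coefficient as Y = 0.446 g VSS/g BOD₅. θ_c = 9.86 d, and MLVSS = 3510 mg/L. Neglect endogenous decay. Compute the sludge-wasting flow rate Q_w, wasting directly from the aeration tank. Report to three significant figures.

With k_d = 0 the design equation reduces to V = Y Q (S₀−S) θ_c / X = 0.446 × 1760 × (361 − 15.1) × 9.86 / 3510 = 762.7 m³.
For wasting at MLVSS concentration, Q_w = V/θ_c = 762.7/9.86 = 77.36 m³/d.

Q_w ≈ 77.4 m³/d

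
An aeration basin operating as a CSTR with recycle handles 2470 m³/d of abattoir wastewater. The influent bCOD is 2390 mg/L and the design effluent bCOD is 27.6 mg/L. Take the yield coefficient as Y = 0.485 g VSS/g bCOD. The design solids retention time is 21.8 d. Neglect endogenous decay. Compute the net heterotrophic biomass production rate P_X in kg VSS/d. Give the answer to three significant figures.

With endogenous decay neglected, the observed yield equals the true yield: Y_obs = Y = 0.485 g VSS/g bCOD.
ΔS = 2390 − 27.6 = 2362 mg/L, so the substrate removal rate is 2470 × 2362/1000 = 5835 kg bCOD/d.
P_X = Y_obs · Q(S₀ − S) = 0.4850 × 5835 = 2830 kg VSS/d.

P_X ≈ 2830 kg VSS/d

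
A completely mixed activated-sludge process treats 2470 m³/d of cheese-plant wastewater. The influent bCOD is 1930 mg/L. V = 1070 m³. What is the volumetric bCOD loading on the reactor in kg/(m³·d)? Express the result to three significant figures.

L_v ≈ 4.46 kg bCOD/(m³·d)

L_v = Q S₀ / V = 2470 × 1930 × 10⁻³ / 1070 = 4.455 kg/(m³·d).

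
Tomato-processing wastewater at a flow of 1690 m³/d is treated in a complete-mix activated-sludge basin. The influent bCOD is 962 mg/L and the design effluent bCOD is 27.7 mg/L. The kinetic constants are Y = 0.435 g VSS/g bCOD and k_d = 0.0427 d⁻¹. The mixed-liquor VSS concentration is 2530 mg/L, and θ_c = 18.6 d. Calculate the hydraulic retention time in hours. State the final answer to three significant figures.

From the SRT design equation V = Y Q (S₀−S) θ_c / [X (1 + k_d θ_c)] = 0.435 × 1690 × (962 − 27.7) × 18.6 / [2530 × (1 + 0.0427 × 18.6)] = 1.28×10^7 / 4539 = 2814 m³.
τ = V/Q = 2814/1690 = 1.665 d, or 39.97 h.

τ ≈ 40.0 h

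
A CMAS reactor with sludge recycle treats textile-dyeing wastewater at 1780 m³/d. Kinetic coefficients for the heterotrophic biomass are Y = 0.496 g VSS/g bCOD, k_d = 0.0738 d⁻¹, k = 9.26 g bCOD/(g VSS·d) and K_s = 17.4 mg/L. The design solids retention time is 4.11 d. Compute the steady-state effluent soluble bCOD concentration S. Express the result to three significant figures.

S ≈ 1.29 mg/L

From the Monod/SRT balance for a CMAS, S = K_s·(1+k_d θ_c)/[θ_c·(Y k − k_d) − 1] = 17.4 × (1 + 0.0738 × 4.11) / [4.11 × (0.496 × 9.26 − 0.0738) − 1] = 22.68 / 17.57 = 1.290 mg/L.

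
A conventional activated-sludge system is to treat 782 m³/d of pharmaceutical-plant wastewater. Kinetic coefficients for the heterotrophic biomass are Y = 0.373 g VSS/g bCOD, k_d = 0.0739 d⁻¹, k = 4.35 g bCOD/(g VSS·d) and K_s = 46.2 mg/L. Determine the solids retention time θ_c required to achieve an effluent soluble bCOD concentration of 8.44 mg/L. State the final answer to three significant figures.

θ_c ≈ 5.66 d

At the target effluent, Y k S/(K_s+S) = 0.373×4.35×8.44/54.64 = 0.2506 d⁻¹.
1/θ_c = 0.2506 − 0.0739 = 0.1767 d⁻¹, so θ_c = 5.658 d.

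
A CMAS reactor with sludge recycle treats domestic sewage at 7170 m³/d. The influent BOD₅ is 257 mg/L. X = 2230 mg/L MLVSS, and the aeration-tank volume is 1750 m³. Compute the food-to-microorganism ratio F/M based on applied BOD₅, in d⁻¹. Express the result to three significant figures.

F/M = Q·S₀ / (V·X) = 7170 × 257 / (1750 × 2230) = 0.4722 g BOD₅·(g VSS·d)⁻¹.

F/M ≈ 0.472 d⁻¹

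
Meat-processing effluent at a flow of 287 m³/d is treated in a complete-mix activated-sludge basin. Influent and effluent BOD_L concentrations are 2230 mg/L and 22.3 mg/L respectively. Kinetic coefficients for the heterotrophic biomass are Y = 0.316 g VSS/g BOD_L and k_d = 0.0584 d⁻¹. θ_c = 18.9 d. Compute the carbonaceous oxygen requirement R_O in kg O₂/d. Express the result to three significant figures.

The observed yield is Y_obs = Y/(1 + k_d·θ_c) = 0.316 / (1 + 0.0584 × 18.9) = 0.316 / 2.104 = 0.1502 g VSS per g BOD_L removed.
Mass of BOD_L removed per day: Q(S₀ − S) = 287 × 2208 g/m³ = 633.6 kg/d.
Net sludge production P_X = 0.1502 × 633.6 = 95.17 kg VSS/d.
R_O = Q·ΔS − 1.42 P_X = 633.6 − 135.1 = 498.5 kg O₂/d.

R_O ≈ 498 kg O₂/d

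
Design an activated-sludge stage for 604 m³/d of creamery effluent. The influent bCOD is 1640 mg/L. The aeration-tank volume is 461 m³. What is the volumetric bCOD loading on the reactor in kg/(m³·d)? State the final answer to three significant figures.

L_v = Q S₀ / V = 604 × 1640 × 10⁻³ / 461.0 = 2.149 kg/(m³·d).

L_v ≈ 2.15 kg bCOD/(m³·d)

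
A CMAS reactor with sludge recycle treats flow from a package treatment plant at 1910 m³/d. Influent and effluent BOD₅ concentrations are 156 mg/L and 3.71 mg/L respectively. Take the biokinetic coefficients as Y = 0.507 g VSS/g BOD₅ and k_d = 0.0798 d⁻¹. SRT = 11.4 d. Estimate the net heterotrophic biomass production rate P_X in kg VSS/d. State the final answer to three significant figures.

P_X ≈ 77.2 kg VSS/d

Observed yield with endogenous decay: Y_obs = Y / (1 + k_d·θ_c) = 0.507 / (1 + 0.0798 × 11.4) = 0.507 / 1.910 = 0.2655 g VSS/g BOD₅.
Q·(S₀ − S) = 1910 × (156 − 3.71) × 10⁻³ = 290.9 kg/d removed.
P_X = Y_obs · Q(S₀ − S) = 0.2655 × 290.9 = 77.22 kg VSS/d.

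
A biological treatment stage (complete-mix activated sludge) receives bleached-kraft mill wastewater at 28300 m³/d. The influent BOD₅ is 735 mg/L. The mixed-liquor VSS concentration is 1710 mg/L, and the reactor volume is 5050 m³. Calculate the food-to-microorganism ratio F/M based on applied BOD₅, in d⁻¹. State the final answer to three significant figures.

F/M = Q·S₀ / (V·X) = 28300 × 735 / (5050 × 1710) = 2.409 g BOD₅·(g VSS·d)⁻¹.

F/M ≈ 2.41 d⁻¹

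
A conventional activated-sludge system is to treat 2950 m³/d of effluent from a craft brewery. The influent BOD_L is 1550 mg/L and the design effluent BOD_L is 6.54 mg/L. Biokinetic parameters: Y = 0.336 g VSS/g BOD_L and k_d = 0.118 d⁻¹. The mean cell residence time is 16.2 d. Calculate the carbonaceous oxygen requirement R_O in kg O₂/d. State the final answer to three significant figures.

Y_obs = Y / (1 + k_d θ_c) = 0.336 / (1 + 0.118 × 16.2) = 0.336 / 2.912 = 0.1154.
ΔS = 1550 − 6.54 = 1543 mg/L, so the substrate removal rate is 2950 × 1543/1000 = 4553 kg BOD_L/d.
P_X = Y_obs·Q·(S₀ − S) = 0.1154 × 4553 = 525.4 kg VSS/d.
R_O = Q·ΔS − 1.42 P_X = 4553 − 746.1 = 3807 kg O₂/d.

R_O ≈ 3810 kg O₂/d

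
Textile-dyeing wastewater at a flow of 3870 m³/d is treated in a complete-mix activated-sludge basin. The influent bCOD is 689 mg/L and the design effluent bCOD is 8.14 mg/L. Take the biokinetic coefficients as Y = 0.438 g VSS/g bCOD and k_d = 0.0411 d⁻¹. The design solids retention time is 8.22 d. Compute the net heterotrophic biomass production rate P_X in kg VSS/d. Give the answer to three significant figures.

Y_obs = Y / (1 + k_d θ_c) = 0.438 / (1 + 0.0411 × 8.22) = 0.438 / 1.338 = 0.3274.
ΔS = 689 − 8.14 = 680.9 mg/L, so the substrate removal rate is 3870 × 680.9/1000 = 2635 kg bCOD/d.
Biomass produced: P_X = Y_obs·Q·ΔS = 0.3274 × 2635 ≈ 862.7 kg VSS/d.

P_X ≈ 863 kg VSS/d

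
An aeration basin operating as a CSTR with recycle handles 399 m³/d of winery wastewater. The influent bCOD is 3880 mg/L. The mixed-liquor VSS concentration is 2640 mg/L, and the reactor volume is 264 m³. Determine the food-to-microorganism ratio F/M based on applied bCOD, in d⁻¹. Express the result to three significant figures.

F/M = applied load / biomass = Q·S₀/(V·X) = 399 × 3880 / (264.0 × 2640) = 2.221 d⁻¹.

F/M ≈ 2.22 d⁻¹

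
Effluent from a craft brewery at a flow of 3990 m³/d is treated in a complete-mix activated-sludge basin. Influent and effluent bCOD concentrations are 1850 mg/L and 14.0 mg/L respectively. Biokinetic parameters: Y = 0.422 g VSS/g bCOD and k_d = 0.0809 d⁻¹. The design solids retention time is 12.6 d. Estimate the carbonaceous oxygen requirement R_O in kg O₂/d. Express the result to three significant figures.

Observed yield with endogenous decay: Y_obs = Y / (1 + k_d·θ_c) = 0.422 / (1 + 0.0809 × 12.6) = 0.422 / 2.019 = 0.2090 g VSS/g bCOD.
Mass of bCOD removed per day: Q(S₀ − S) = 3990 × 1836 g/m³ = 7326 kg/d.
Net sludge production P_X = 0.2090 × 7326 = 1531 kg VSS/d.
Carbonaceous O₂ demand = substrate oxidised − cell-mass equivalent = 7326 − 1.42 × 1531 = 5152 kg O₂/d.

R_O ≈ 5150 kg O₂/d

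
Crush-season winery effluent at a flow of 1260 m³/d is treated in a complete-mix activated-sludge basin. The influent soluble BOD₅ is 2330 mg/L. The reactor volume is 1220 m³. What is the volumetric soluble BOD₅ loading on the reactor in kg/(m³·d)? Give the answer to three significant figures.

L_v ≈ 2.41 kg soluble BOD₅/(m³·d)

L_v = Q S₀ / V = 1260 × 2330 × 10⁻³ / 1220 = 2.406 kg/(m³·d).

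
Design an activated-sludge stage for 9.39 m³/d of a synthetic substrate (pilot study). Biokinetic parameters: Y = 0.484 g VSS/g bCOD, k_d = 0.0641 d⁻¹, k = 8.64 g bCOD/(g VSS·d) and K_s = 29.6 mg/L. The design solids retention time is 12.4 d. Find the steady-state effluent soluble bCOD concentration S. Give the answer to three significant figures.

From the Monod/SRT balance for a CMAS, S = K_s·(1+k_d θ_c)/[θ_c·(Y k − k_d) − 1] = 29.6 × (1 + 0.0641 × 12.4) / [12.4 × (0.484 × 8.64 − 0.0641) − 1] = 53.13 / 50.06 = 1.061 mg/L.

S ≈ 1.06 mg/L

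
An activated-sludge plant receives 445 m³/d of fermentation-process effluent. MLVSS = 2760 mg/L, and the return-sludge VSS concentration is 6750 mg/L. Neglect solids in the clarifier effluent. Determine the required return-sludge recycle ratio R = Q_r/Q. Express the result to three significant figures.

R ≈ 0.692

Mass balance around the secondary clarifier (neglecting effluent solids): R = X / (X_r − X) = 2760 / (6750 − 2760) = 0.6917.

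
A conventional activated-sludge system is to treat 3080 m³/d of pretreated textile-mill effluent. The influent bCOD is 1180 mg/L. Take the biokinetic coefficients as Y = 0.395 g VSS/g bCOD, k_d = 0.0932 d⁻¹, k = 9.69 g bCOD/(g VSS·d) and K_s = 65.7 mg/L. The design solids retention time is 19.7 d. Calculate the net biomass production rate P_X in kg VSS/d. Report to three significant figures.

Effluent substrate depends only on kinetics and SRT: S = K_s(1 + k_d θ_c) / [θ_c(Yk − k_d) − 1] = 65.7 × (1 + 0.0932 × 19.7) / [19.7 × (0.395 × 9.69 − 0.0932) − 1] = 186.3 / 72.57 = 2.568 mg/L.
Y_obs = Y / (1 + k_d θ_c) = 0.395 / (1 + 0.0932 × 19.7) = 0.395 / 2.836 = 0.1393.
Mass of bCOD removed per day: Q(S₀ − S) = 3080 × 1177 g/m³ = 3626 kg/d.
So the net sludge growth is P_X = 0.1393 × 3626 = 505.1 kg VSS/d.

P_X ≈ 505 kg VSS/d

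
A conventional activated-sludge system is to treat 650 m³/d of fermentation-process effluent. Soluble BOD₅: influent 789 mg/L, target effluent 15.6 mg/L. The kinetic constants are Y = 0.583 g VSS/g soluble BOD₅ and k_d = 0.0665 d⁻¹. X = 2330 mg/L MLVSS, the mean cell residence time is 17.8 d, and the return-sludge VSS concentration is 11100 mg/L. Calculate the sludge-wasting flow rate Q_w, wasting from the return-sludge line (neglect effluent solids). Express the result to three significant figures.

Q_w ≈ 12.1 m³/d

Steady-state biomass mass balance: V·X·(1 + k_d·θ_c) = Y·Q·(S₀ − S)·θ_c, so V = 0.583 × 650 × (789 − 15.6) × 17.8 / [2330 × (1 + 0.0665 × 17.8)] = 5.22×10^6 / 5088 = 1025 m³.
Wasting from the return line (neglecting effluent solids): Q_w = V·X / (θ_c·X_r) = 1025 × 2330 / (17.8 × 11100) = 12.09 m³/d.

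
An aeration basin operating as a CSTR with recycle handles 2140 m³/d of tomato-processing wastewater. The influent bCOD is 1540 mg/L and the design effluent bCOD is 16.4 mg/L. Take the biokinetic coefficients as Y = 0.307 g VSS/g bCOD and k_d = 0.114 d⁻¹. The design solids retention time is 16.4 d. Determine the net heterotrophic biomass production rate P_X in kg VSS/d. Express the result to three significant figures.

Y_obs = Y / (1 + k_d θ_c) = 0.307 / (1 + 0.114 × 16.4) = 0.307 / 2.870 = 0.1070.
Q·(S₀ − S) = 2140 × (1540 − 16.4) × 10⁻³ = 3261 kg/d removed.
P_X = Y_obs · Q(S₀ − S) = 0.1070 × 3261 = 348.8 kg VSS/d.

P_X ≈ 349 kg VSS/d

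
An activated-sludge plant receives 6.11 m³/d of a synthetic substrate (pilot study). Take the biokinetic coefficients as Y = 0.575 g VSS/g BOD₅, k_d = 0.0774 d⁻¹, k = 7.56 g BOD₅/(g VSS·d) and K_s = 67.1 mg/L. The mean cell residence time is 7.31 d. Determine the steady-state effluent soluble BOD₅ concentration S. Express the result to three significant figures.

S ≈ 3.48 mg/L

For a completely mixed reactor with recycle the Lawrence–McCarty relation gives S = K_s·(1 + k_d·θ_c) / [θ_c·(Y·k − k_d) − 1] = 67.1 × (1 + 0.0774 × 7.31) / [7.31 × (0.575 × 7.56 − 0.0774) − 1] = 105.1 / 30.21 = 3.478 mg/L.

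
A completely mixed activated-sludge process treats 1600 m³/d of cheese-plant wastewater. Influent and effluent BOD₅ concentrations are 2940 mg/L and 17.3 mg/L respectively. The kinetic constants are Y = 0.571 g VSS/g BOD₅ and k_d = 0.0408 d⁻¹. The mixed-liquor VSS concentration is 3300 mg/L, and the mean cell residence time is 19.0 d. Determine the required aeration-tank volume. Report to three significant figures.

From the SRT design equation V = Y Q (S₀−S) θ_c / [X (1 + k_d θ_c)] = 0.571 × 1600 × (2940 − 17.3) × 19.0 / [3300 × (1 + 0.0408 × 19.0)] = 5.07×10^7 / 5858 = 8660 m³.

V ≈ 8660 m³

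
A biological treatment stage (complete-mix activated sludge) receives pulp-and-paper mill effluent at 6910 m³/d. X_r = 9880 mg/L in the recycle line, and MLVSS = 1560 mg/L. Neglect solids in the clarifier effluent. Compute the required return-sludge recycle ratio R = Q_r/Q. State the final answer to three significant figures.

Solids balance on the clarifier gives (1+R)X = R·X_r, so R = X/(X_r − X) = 1560 / (9880 − 1560) = 0.1875.

R ≈ 0.188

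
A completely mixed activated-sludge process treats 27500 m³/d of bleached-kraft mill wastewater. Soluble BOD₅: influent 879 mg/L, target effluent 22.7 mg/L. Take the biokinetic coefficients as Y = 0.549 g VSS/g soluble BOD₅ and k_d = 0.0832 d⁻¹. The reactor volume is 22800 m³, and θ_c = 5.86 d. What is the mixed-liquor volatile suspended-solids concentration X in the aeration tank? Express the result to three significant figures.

X ≈ 2230 mg/L

From V·X·(1 + k_d·θ_c) = Y·Q·(S₀ − S)·θ_c: X = 0.549 × 27500 × (879 − 22.7) × 5.86 / [22800 × (1 + 0.0832 × 5.86)] = 2234 mg/L.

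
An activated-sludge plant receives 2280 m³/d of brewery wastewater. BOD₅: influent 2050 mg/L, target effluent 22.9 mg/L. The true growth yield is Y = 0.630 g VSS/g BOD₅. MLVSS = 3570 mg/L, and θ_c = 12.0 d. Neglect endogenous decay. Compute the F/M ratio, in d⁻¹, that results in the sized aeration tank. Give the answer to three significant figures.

F/M ≈ 0.134 d⁻¹

Biomass mass balance (decay neglected): V·X = Y·Q·(S₀ − S)·θ_c, so V = 0.630 × 2280 × (2050 − 22.9) × 12.0 / 3570 = 9787 m³.
Food-to-microorganism ratio F/M = Q S₀ / (V X) = 2280 × 2050 / (9787 × 3570) = 0.1338 d⁻¹.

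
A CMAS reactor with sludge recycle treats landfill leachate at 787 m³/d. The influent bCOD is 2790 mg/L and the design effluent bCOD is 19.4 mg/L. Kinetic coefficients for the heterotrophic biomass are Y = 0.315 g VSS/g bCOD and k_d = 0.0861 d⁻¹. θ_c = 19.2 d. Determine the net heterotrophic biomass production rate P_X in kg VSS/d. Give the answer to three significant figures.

P_X ≈ 259 kg VSS/d

Y_obs = Y / (1 + k_d θ_c) = 0.315 / (1 + 0.0861 × 19.2) = 0.315 / 2.653 = 0.1187.
ΔS = 2790 − 19.4 = 2771 mg/L, so the substrate removal rate is 787 × 2771/1000 = 2180 kg bCOD/d.
P_X = Y_obs · Q(S₀ − S) = 0.1187 × 2180 = 258.9 kg VSS/d.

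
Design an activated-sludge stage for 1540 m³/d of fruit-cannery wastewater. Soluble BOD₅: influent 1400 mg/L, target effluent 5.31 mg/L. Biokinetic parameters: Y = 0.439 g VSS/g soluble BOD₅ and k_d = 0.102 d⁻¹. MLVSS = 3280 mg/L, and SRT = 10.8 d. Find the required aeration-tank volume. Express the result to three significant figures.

V ≈ 1480 m³

Steady-state biomass mass balance: V·X·(1 + k_d·θ_c) = Y·Q·(S₀ − S)·θ_c, so V = 0.439 × 1540 × (1400 − 5.31) × 10.8 / [3280 × (1 + 0.102 × 10.8)] = 1.02×10^7 / 6893 = 1477 m³.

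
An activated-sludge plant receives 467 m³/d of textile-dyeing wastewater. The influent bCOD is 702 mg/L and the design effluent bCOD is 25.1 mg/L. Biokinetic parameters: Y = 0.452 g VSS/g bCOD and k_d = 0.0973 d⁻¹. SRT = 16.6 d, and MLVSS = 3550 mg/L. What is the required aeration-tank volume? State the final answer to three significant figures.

V ≈ 255 m³

Steady-state biomass mass balance: V·X·(1 + k_d·θ_c) = Y·Q·(S₀ − S)·θ_c, so V = 0.452 × 467 × (702 − 25.1) × 16.6 / [3550 × (1 + 0.0973 × 16.6)] = 2.37×10^6 / 9284 = 255.5 m³.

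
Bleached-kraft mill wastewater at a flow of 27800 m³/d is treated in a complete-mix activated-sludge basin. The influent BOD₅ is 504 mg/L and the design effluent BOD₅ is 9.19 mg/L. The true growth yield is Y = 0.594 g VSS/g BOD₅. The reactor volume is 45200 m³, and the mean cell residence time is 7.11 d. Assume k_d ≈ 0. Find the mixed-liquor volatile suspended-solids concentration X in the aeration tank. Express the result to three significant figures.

X = Y·Q·ΔS·θ_c / V = 0.594 × 27800 × (504 − 9.19) × 7.11 / 45200 = 1285 mg/L.

X ≈ 1290 mg/L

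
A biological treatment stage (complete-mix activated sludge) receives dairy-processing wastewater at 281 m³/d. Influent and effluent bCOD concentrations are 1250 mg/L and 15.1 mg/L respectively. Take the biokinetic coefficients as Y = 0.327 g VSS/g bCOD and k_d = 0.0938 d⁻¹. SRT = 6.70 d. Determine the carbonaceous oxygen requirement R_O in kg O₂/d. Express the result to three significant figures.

R_O ≈ 248 kg O₂/d

Y_obs = Y / (1 + k_d θ_c) = 0.327 / (1 + 0.0938 × 6.70) = 0.327 / 1.628 = 0.2008.
Q·(S₀ − S) = 281 × (1250 − 15.1) × 10⁻³ = 347.0 kg/d removed.
Biomass synthesised: P_X = Y_obs × 347.0 = 69.68 kg VSS/d.
Carbonaceous O₂ demand = substrate oxidised − cell-mass equivalent = 347.0 − 1.42 × 69.68 = 248.1 kg O₂/d.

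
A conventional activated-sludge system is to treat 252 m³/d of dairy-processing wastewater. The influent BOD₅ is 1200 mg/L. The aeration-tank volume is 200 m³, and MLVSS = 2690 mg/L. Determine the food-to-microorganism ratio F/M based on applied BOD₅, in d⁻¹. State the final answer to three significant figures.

F/M ≈ 0.562 d⁻¹

F/M = applied load / biomass = Q·S₀/(V·X) = 252 × 1200 / (200.0 × 2690) = 0.5621 d⁻¹.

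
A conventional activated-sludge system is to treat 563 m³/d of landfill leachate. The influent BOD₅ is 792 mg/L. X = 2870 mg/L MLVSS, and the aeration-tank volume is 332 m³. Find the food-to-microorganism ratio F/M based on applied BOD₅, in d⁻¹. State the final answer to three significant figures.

F/M ≈ 0.468 d⁻¹

Food-to-microorganism ratio F/M = Q S₀ / (V X) = 563 × 792 / (332.0 × 2870) = 0.4680 d⁻¹.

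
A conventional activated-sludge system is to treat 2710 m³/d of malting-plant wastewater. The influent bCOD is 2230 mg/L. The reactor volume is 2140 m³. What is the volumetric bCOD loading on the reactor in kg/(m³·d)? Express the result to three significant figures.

L_v ≈ 2.82 kg bCOD/(m³·d)

Applied bCOD load per unit volume = Q·S₀/V = (2710 × 2230/1000)/2140 = 2.824 kg bCOD·m⁻³·d⁻¹.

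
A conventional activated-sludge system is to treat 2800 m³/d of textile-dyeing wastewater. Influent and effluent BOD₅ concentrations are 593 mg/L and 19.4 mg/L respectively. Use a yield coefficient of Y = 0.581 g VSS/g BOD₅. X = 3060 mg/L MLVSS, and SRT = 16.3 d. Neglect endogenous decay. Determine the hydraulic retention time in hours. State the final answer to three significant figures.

τ ≈ 42.6 h

With k_d = 0 the design equation reduces to V = Y Q (S₀−S) θ_c / X = 0.581 × 2800 × (593 − 19.4) × 16.3 / 3060 = 4971 m³.
τ = V/Q = 4971/2800 = 1.775 d, or 42.61 h.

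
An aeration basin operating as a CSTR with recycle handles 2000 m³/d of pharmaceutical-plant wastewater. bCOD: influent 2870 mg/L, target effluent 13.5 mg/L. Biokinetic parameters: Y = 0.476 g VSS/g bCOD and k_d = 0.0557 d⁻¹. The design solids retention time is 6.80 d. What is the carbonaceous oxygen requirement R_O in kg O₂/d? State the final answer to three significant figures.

The observed yield is Y_obs = Y/(1 + k_d·θ_c) = 0.476 / (1 + 0.0557 × 6.80) = 0.476 / 1.379 = 0.3452 g VSS per g bCOD removed.
Q·(S₀ − S) = 2000 × (2870 − 13.5) × 10⁻³ = 5713 kg/d removed.
Net sludge production P_X = 0.3452 × 5713 = 1972 kg VSS/d.
R_O = Q·ΔS − 1.42 P_X = 5713 − 2801 = 2912 kg O₂/d.

R_O ≈ 2910 kg O₂/d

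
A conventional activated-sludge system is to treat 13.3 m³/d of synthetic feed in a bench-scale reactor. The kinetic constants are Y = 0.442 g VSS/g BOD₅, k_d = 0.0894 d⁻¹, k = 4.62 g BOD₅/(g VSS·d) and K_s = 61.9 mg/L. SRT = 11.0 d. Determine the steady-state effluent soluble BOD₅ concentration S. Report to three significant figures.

S ≈ 6.00 mg/L

From the Monod/SRT balance for a CMAS, S = K_s·(1+k_d θ_c)/[θ_c·(Y k − k_d) − 1] = 61.9 × (1 + 0.0894 × 11.0) / [11.0 × (0.442 × 4.62 − 0.0894) − 1] = 122.8 / 20.48 = 5.995 mg/L.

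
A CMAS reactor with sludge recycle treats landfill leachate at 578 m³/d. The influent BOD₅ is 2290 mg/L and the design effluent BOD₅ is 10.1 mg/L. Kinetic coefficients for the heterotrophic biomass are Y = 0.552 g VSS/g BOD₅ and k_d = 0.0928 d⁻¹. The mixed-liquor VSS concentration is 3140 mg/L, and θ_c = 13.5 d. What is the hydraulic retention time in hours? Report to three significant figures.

Steady-state biomass mass balance: V·X·(1 + k_d·θ_c) = Y·Q·(S₀ − S)·θ_c, so V = 0.552 × 578 × (2290 − 10.1) × 13.5 / [3140 × (1 + 0.0928 × 13.5)] = 9.82×10^6 / 7074 = 1388 m³.
τ = V/Q = 1388/578 = 2.402 d, or 57.64 h.

τ ≈ 57.6 h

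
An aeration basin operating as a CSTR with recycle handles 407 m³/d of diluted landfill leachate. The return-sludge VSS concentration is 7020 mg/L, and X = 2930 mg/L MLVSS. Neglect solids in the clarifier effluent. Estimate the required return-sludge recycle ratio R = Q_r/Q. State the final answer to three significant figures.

R = Q_r/Q = X/(X_r − X) = 2930 / (7020 − 2930) = 0.7164.

R ≈ 0.716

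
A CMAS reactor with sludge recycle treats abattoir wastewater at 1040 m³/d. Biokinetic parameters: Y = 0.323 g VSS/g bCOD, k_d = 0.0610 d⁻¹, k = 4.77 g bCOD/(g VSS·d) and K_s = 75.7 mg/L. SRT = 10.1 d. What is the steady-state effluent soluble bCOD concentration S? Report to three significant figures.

S ≈ 8.77 mg/L

For a completely mixed reactor with recycle the Lawrence–McCarty relation gives S = K_s·(1 + k_d·θ_c) / [θ_c·(Y·k − k_d) − 1] = 75.7 × (1 + 0.0610 × 10.1) / [10.1 × (0.323 × 4.77 − 0.0610) − 1] = 122.3 / 13.95 = 8.773 mg/L.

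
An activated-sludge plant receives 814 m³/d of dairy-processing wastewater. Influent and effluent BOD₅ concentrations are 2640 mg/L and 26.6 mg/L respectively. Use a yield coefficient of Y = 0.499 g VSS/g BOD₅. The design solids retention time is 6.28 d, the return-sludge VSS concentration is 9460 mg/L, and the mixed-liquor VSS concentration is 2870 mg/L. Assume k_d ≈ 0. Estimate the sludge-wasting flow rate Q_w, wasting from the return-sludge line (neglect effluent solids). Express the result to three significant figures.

V·X = Y·Q·ΔS·θ_c gives V = 0.499 × 814 × (2640 − 26.6) × 6.28 / 2870 = 2323 m³.
Q_w = (V·X)/(θ_c X_r) = 2323 × 2870 / (6.28 × 9460) = 112.2 m³/d.

Q_w ≈ 112 m³/d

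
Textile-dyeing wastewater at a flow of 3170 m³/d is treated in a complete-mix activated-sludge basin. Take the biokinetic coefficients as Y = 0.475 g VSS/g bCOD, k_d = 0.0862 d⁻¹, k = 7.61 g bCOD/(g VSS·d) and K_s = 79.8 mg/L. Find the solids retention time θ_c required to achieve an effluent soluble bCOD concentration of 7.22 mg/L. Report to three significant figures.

At the target effluent, Y k S/(K_s+S) = 0.475×7.61×7.22/87.02 = 0.2999 d⁻¹.
θ_c = 1/(μ − k_d) = 1/(0.2999 − 0.0862) = 1/0.2137 = 4.679 d.

θ_c ≈ 4.68 d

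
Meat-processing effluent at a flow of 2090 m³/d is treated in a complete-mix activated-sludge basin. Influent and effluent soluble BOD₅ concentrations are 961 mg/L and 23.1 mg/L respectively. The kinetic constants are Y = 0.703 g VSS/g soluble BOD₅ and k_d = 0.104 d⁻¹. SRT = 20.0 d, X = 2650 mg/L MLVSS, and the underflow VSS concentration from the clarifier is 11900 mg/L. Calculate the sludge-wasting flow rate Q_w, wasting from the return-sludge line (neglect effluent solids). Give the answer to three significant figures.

Q_w ≈ 37.6 m³/d

Rearranging the biomass balance for a CMAS with decay, V = Y·Q·ΔS·θ_c / [X·(1+k_d θ_c)] = 0.703 × 2090 × (961 − 23.1) × 20.0 / [2650 × (1 + 0.104 × 20.0)] = 2.76×10^7 / 8162 = 3377 m³.
Wasting from the return line (neglecting effluent solids): Q_w = V·X / (θ_c·X_r) = 3377 × 2650 / (20.0 × 11900) = 37.60 m³/d.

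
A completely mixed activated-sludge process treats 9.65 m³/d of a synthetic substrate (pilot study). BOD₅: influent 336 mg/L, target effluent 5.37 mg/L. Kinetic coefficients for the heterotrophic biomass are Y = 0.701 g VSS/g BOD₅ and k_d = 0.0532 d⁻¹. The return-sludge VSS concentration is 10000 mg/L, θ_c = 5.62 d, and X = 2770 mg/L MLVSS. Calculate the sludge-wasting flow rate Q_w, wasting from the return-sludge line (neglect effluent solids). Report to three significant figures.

Q_w ≈ 0.172 m³/d

Steady-state biomass mass balance: V·X·(1 + k_d·θ_c) = Y·Q·(S₀ − S)·θ_c, so V = 0.701 × 9.65 × (336 − 5.37) × 5.62 / [2770 × (1 + 0.0532 × 5.62)] = 1.26×10^4 / 3598 = 3.493 m³.
Wasting from the return line (neglecting effluent solids): Q_w = V·X / (θ_c·X_r) = 3.493 × 2770 / (5.62 × 10000) = 0.1722 m³/d.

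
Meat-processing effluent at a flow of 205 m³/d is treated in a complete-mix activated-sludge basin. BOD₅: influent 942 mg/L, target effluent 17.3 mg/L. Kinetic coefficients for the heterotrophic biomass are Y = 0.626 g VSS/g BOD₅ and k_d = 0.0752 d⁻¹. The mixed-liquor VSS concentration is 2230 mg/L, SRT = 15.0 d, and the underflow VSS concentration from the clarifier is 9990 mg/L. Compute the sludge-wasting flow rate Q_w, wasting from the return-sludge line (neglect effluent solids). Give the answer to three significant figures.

Q_w ≈ 5.58 m³/d

Rearranging the biomass balance for a CMAS with decay, V = Y·Q·ΔS·θ_c / [X·(1+k_d θ_c)] = 0.626 × 205 × (942 − 17.3) × 15.0 / [2230 × (1 + 0.0752 × 15.0)] = 1.78×10^6 / 4745 = 375.1 m³.
Q_w = (V·X)/(θ_c X_r) = 375.1 × 2230 / (15.0 × 9990) = 5.582 m³/d.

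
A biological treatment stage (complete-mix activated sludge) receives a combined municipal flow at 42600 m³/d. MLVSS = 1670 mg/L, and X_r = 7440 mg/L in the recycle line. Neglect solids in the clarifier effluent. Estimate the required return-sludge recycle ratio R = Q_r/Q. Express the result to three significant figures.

Mass balance around the secondary clarifier (neglecting effluent solids): R = X / (X_r − X) = 1670 / (7440 − 1670) = 0.2894.

R ≈ 0.289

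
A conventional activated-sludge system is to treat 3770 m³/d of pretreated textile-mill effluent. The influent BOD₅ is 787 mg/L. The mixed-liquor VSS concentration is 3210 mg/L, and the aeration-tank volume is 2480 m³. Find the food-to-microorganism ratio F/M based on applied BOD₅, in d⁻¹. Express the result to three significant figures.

F/M ≈ 0.373 d⁻¹

F/M = Q·S₀ / (V·X) = 3770 × 787 / (2480 × 3210) = 0.3727 g BOD₅·(g VSS·d)⁻¹.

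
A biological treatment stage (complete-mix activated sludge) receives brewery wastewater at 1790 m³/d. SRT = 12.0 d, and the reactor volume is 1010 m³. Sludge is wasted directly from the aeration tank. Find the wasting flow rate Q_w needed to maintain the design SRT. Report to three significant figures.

With mixed-liquor wasting, θ_c = V/Q_w, so Q_w = V/θ_c = 1010/12.0 = 84.17 m³/d.

Q_w ≈ 84.2 m³/d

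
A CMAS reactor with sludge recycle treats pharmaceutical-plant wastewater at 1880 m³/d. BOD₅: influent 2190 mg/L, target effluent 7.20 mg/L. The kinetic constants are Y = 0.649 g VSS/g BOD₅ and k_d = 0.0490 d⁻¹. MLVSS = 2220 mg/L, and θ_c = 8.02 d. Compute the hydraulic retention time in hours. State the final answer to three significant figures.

τ ≈ 88.2 h

Rearranging the biomass balance for a CMAS with decay, V = Y·Q·ΔS·θ_c / [X·(1+k_d θ_c)] = 0.649 × 1880 × (2190 − 7.20) × 8.02 / [2220 × (1 + 0.0490 × 8.02)] = 2.14×10^7 / 3092 = 6907 m³.
τ = V/Q = 6907/1880 = 3.674 d, or 88.18 h.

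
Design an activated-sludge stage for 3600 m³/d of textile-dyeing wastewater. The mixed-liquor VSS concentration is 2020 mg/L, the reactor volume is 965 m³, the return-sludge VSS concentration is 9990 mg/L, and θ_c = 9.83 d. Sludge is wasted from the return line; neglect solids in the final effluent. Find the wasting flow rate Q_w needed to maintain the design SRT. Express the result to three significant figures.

Q_w ≈ 19.8 m³/d

Q_w = (V·X)/(θ_c X_r) = 965.0 × 2020 / (9.83 × 9990) = 19.85 m³/d.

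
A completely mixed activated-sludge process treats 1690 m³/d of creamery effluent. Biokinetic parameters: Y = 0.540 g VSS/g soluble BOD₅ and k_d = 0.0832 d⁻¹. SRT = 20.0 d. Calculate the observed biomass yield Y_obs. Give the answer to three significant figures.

Observed yield with endogenous decay: Y_obs = Y / (1 + k_d·θ_c) = 0.540 / (1 + 0.0832 × 20.0) = 0.540 / 2.664 = 0.2027 g VSS/g soluble BOD₅.

Y_obs ≈ 0.203 g VSS/g soluble BOD₅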